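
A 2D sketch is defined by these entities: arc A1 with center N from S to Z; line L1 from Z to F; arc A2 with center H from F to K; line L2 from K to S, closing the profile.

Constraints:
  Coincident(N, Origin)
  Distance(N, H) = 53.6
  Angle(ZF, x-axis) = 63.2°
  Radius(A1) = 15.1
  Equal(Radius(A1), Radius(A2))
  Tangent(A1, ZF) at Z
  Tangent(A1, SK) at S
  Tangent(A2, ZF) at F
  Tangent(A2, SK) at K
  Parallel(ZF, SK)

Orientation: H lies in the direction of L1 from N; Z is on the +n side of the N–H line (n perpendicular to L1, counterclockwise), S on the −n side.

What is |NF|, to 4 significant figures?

55.69

The slot axis is L1's direction at 63.2°, so u = (cos 63.2°, sin 63.2°) = (0.4509, 0.8926) and n = (−sin 63.2°, cos 63.2°) = (-0.8926, 0.4509). N is at the origin and H lies 53.6 along u from N, so H = 53.6·u = (24.17, 47.84). Tangency of A1 to both parallel lines with radius 15.1 puts Z and S at N ± 15.1·n: Z = (-13.48, 6.808), S = (13.48, -6.808). Equal radii place F and K the same way about H: F = H + 15.1·n = (10.69, 54.65), K = H − 15.1·n = (37.65, 41.03). Then |NF| = |F − N| = 55.69.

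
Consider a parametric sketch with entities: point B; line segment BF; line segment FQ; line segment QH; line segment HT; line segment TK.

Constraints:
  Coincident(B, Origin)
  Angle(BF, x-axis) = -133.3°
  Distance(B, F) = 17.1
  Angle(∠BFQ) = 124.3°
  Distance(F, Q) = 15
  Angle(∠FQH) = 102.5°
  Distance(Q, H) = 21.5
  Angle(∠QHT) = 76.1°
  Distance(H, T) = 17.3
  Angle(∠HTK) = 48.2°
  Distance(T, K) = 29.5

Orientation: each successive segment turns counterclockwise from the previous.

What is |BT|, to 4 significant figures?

13.62

B is at the origin; BF runs at -133.3° with length 17.1, so F = (-11.73, -12.44). ∠BFQ = 124.3° gives FQ at -77.60° from the x-axis; with |FQ| = 15.0, Q = (-8.506, -27.09). ∠FQH = 102.5° gives QH at -0.1000° from the x-axis; with |QH| = 21.5, H = (12.99, -27.13). ∠QHT = 76.1° gives HT at 103.8° from the x-axis; with |HT| = 17.3, T = (8.867, -10.33). Then |BT| = |T − B| = 13.62.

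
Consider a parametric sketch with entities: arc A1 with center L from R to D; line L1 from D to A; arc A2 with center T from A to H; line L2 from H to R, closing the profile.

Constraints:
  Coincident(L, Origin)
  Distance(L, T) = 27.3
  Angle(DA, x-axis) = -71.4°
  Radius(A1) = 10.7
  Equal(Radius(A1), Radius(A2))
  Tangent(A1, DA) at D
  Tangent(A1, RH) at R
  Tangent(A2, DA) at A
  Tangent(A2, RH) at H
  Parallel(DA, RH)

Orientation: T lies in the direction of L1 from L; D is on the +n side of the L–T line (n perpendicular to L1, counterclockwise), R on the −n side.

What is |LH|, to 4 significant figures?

29.32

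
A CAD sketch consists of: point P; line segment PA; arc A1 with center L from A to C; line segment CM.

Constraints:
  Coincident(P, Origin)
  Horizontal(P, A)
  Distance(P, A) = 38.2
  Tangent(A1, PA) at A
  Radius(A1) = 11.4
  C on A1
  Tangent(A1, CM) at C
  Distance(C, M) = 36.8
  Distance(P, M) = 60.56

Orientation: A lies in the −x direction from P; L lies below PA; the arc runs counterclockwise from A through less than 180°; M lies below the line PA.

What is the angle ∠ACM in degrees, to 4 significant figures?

123.7°

Checks: P = (0.00, 0.00) ✓; |LC| = 11.40 ✓; ∠(LC, CM) = 90.00° ✓; |CM| = 36.80 ✓; |PM| = 60.56 ✓.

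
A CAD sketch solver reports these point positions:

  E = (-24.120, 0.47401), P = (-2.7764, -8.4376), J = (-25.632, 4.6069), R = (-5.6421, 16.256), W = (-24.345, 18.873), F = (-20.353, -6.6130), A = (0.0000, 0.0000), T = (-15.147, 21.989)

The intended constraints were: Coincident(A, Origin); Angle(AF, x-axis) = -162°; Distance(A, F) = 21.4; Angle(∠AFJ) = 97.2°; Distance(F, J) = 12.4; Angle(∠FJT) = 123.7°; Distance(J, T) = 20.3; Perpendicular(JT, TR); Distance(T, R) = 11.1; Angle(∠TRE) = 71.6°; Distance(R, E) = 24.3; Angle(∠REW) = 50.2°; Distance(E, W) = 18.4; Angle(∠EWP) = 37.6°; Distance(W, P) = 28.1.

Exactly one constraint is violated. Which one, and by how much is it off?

Distance(W, P) = 28.1 — off by 6.70.

A = (0.00, 0.00) ✓; AF at -162.0° ✓; |AF| = 21.40 ✓; ∠AFJ = 97.20° ✓; |FJ| = 12.40 ✓; ∠FJT = 123.7° ✓; |JT| = 20.30 ✓; ∠(JT, TR) = 90.00° ✓; |TR| = 11.10 ✓; ∠TRE = 71.60° ✓; |RE| = 24.30 ✓; ∠REW = 50.20° ✓; |EW| = 18.40 ✓; ∠EWP = 37.60° ✓; |WP| = 34.80 ✗.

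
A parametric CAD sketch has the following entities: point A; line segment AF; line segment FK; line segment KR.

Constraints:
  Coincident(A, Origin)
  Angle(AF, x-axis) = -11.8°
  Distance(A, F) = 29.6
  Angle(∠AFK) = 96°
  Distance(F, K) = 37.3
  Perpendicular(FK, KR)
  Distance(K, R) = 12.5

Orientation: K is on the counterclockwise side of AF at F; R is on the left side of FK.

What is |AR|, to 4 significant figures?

43.80

∠AFK = 96.0°, so FK runs at -11.8° + (180° − 96.0°) = 72.20° from the x-axis; with |FK| = 37.3, K = F + 37.3·(cos 72.20°, sin 72.20°) = (40.38, 29.46). FK ⟂ KR; with |KR| = 12.5 on the left of FK, R = K + 12.5·(-0.9521, 0.3057) = (28.48, 33.28). Then |AR| = |R − A| = 43.80.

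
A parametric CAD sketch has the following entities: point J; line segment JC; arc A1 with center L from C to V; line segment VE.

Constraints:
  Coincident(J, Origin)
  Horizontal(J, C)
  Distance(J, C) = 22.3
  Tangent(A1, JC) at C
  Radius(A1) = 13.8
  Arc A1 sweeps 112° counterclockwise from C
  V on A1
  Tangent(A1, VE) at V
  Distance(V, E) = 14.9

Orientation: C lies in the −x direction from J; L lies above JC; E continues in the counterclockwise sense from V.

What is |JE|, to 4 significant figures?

36.09

J is at the origin; J and C share the same y with |JC| = 22.3 and C on the −x side, so C = (-22.30, 0.000). A1 meets JC tangentially, so LC is at right angles to JC, so L = C + (0, 13.8) = (-22.30, 13.80). On A1, C sits at bearing -90° from L; a 112° counterclockwise sweep puts V at bearing 22°, so V = L + 13.8·(cos 22°, sin 22°) = (-9.505, 18.97). Tangency of A1 to VE means the radius LV is perpendicular to VE, so VE runs along (−sin 22°, cos 22°); with |VE| = 14.9, E = (-15.09, 32.78). Then |JE| = |E − J| = 36.09.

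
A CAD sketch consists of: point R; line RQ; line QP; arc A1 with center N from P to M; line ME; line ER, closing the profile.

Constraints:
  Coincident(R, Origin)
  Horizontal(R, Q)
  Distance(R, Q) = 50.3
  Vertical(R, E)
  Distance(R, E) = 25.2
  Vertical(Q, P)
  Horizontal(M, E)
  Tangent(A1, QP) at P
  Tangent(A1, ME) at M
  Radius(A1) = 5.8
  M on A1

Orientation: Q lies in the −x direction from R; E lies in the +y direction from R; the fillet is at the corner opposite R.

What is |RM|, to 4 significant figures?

51.14

The virtual corner opposite R is at (-50.30, 25.20). Tangency of A1 to QP means the radius NP is perpendicular to QP and A1 meets ME tangentially, so NM is at right angles to ME, with radius 5.8, so the center N sits 5.8 in from both sides at N = (-44.50, 19.40). That places the tangent points at P = (-50.30, 19.40) on QP and M = (-44.50, 25.20) on ME. Then |RM| = |M − R| = 51.14.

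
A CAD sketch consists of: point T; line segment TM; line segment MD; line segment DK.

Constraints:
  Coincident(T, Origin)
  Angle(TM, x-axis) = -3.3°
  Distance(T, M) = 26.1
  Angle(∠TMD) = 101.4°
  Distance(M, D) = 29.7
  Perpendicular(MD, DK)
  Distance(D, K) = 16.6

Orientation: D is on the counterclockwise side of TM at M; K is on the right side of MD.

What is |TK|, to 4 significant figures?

54.72

T is at the origin; TM runs at -3.3° with length 26.1, so M = 26.1·(cos -3.3°, sin -3.3°) = (26.06, -1.502). ∠TMD = 101.4°, so MD runs at -3.3° + (180° − 101.4°) = 75.30° from the x-axis; with |MD| = 29.7, D = M + 29.7·(cos 75.30°, sin 75.30°) = (33.59, 27.23). MD is perpendicular to DK; with |DK| = 16.6 on the right of MD, K = D + 16.6·(0.9673, -0.2538) = (49.65, 23.01). Then |TK| = |K − T| = 54.72.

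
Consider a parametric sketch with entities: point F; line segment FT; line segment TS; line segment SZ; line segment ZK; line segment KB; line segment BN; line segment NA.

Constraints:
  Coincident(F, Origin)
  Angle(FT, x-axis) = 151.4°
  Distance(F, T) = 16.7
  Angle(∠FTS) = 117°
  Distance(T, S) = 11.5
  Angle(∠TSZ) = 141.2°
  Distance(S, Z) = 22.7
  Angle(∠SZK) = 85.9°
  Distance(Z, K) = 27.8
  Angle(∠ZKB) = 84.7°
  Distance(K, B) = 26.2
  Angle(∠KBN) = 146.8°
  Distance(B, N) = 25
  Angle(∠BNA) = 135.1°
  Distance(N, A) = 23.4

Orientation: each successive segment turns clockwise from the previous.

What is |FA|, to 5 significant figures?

44.652

∠KBN = 146.8° gives BN at -173.00° from the x-axis; with |BN| = 25.0, N = (-24.626, -2.6664). ∠BNA = 135.1° gives NA at 142.10° from the x-axis; with |NA| = 23.4, A = (-43.090, 11.708). Then |FA| = |A − F| = 44.652.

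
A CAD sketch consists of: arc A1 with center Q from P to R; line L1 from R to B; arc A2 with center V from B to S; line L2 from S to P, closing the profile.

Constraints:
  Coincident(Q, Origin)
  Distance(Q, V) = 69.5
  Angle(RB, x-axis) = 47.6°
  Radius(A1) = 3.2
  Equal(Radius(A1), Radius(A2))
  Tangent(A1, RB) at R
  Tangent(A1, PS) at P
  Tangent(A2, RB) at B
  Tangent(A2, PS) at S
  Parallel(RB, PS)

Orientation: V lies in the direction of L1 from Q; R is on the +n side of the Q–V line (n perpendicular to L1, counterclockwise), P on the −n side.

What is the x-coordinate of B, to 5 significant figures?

44.501

The slot axis is L1's direction at 47.6°, so u = (cos 47.6°, sin 47.6°) = (0.67430, 0.73846) and n = (−sin 47.6°, cos 47.6°) = (-0.73846, 0.67430). Q is at the origin and V lies 69.5 along u from Q, so V = 69.5·u = (46.864, 51.323). Tangency of A1 to both parallel lines with radius 3.2 puts R and P at Q ± 3.2·n: R = (-2.3631, 2.1578), P = (2.3631, -2.1578). Equal radii place B and S the same way about V: B = V + 3.2·n = (44.501, 53.480), S = V − 3.2·n = (49.227, 49.165). So B.x = 44.501.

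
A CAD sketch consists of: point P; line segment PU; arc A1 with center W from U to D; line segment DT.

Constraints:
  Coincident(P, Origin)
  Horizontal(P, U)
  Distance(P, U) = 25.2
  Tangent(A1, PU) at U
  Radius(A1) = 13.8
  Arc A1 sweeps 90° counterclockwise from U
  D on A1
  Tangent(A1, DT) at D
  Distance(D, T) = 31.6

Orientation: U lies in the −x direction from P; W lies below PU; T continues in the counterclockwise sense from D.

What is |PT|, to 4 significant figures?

59.85

P is at the origin; PU is horizontal with |PU| = 25.2 and U on the −x side, so U = (-25.20, 0.000). The tangent condition forces WU to be normal to PU, so W = U + (0, -13.8) = (-25.20, -13.80). On A1, U sits at bearing 90° from W; a 90° counterclockwise sweep puts D at bearing 180°, so D = W + 13.8·(cos 180°, sin 180°) = (-39.00, -13.80). Tangency of A1 to DT means the radius WD is perpendicular to DT, so DT runs along (−sin 180°, cos 180°); with |DT| = 31.6, T = (-39.00, -45.40). Then |PT| = |T − P| = 59.85.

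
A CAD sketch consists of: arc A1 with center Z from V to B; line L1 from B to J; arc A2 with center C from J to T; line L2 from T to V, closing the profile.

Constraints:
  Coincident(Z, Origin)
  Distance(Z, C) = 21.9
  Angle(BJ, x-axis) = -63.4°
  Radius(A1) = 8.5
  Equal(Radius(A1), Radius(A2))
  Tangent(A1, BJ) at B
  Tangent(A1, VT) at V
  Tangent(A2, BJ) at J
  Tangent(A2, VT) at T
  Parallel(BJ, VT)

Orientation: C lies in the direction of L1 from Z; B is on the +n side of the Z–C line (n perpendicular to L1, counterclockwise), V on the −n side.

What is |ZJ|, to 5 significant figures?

23.492

The slot axis is L1's direction at -63.4°, so u = (cos -63.4°, sin -63.4°) = (0.44776, -0.89415) and n = (−sin -63.4°, cos -63.4°) = (0.89415, 0.44776). Z is at the origin and C lies 21.9 along u from Z, so C = 21.9·u = (9.8059, -19.582). Tangency of A1 to both parallel lines with radius 8.5 puts B and V at Z ± 8.5·n: B = (7.6003, 3.8060), V = (-7.6003, -3.8060). Equal radii place J and T the same way about C: J = C + 8.5·n = (17.406, -15.776), T = C − 8.5·n = (2.2056, -23.388). Then |ZJ| = |J − Z| = 23.492.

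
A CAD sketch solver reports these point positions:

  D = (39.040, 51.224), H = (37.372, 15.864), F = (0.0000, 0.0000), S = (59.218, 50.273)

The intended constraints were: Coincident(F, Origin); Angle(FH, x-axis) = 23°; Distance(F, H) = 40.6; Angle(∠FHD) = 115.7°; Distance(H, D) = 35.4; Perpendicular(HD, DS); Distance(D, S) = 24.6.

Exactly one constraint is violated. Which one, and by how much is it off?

Distance(D, S) = 24.6 — off by 4.40.

F = (0.00, 0.00) ✓; FH at 23.00° ✓; |FH| = 40.60 ✓; ∠FHD = 115.7° ✓; |HD| = 35.40 ✓; ∠(HD, DS) = 90.00° ✓; |DS| = 20.20 ✗.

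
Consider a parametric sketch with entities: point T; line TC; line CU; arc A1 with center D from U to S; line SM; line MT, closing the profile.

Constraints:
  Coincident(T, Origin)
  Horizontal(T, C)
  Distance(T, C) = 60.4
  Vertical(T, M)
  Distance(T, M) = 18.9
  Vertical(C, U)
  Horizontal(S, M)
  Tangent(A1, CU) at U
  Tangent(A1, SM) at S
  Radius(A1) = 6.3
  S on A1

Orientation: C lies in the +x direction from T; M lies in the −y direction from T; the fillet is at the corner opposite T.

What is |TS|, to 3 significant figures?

57.3

T is at the origin; T and C share the same y with |TC| = 60.4 and C on the +x side, so C = (60.4, 0.00). TM is vertical with |TM| = 18.9 and M on the −y side, so M = (0.00, -18.9). The virtual corner opposite T is at (60.4, -18.9). The tangent condition forces DU to be normal to CU and tangency of A1 to SM means the radius DS is perpendicular to SM, with radius 6.3, so the center D sits 6.3 in from both sides at D = (54.1, -12.6). That places the tangent points at U = (60.4, -12.6) on CU and S = (54.1, -18.9) on SM. Then |TS| = |S − T| = 57.3.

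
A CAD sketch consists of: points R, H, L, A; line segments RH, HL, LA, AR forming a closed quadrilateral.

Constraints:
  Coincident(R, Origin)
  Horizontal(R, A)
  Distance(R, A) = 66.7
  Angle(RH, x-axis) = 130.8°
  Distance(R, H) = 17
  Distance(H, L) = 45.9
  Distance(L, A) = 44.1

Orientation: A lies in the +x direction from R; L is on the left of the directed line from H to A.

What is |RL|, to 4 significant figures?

42.55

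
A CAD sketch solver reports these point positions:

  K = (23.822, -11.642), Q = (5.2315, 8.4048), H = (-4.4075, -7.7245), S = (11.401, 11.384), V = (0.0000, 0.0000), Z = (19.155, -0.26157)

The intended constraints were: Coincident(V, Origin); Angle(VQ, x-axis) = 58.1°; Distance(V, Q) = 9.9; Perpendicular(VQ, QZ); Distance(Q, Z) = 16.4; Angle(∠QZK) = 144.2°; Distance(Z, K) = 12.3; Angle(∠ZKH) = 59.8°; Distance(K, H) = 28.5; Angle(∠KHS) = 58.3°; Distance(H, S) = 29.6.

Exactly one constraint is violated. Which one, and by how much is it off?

Distance(H, S) = 29.6 — off by 4.80.

V = (0.00, 0.00) ✓; VQ at 58.10° ✓; |VQ| = 9.900 ✓; ∠(VQ, QZ) = 90.00° ✓; |QZ| = 16.40 ✓; ∠QZK = 144.2° ✓; |ZK| = 12.30 ✓; ∠ZKH = 59.80° ✓; |KH| = 28.50 ✓; ∠KHS = 58.30° ✓; |HS| = 24.80 ✗.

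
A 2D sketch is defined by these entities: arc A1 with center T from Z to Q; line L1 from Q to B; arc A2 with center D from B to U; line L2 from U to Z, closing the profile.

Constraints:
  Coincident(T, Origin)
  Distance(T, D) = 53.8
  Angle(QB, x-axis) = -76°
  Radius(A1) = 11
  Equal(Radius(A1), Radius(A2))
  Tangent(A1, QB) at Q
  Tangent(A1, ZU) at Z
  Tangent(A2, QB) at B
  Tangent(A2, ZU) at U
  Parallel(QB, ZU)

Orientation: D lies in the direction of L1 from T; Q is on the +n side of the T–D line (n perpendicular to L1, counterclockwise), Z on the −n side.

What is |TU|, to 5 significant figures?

54.913

The slot axis is L1's direction at -76.0°, so u = (cos -76.0°, sin -76.0°) = (0.24192, -0.97030) and n = (−sin -76.0°, cos -76.0°) = (0.97030, 0.24192). T is at the origin and D lies 53.8 along u from T, so D = 53.8·u = (13.015, -52.202). Tangency of A1 to both parallel lines with radius 11.0 puts Q and Z at T ± 11.0·n: Q = (10.673, 2.6611), Z = (-10.673, -2.6611). Equal radii place B and U the same way about D: B = D + 11.0·n = (23.689, -49.541), U = D − 11.0·n = (2.3421, -54.863). Then |TU| = |U − T| = 54.913.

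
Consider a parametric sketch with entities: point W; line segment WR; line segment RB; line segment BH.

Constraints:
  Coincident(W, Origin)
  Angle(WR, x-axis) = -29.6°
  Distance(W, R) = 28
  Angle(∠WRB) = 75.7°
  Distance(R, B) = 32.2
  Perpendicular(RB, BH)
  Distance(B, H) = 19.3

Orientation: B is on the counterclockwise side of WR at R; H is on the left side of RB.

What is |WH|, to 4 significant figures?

26.47

∠WRB = 75.7°, so RB runs at -29.6° + (180° − 75.7°) = 74.70° from the x-axis; with |RB| = 32.2, B = R + 32.2·(cos 74.70°, sin 74.70°) = (32.84, 17.23). The perpendicularity gives BH at right angles to RB; with |BH| = 19.3 on the left of RB, H = B + 19.3·(-0.9646, 0.2639) = (14.23, 22.32). Then |WH| = |H − W| = 26.47.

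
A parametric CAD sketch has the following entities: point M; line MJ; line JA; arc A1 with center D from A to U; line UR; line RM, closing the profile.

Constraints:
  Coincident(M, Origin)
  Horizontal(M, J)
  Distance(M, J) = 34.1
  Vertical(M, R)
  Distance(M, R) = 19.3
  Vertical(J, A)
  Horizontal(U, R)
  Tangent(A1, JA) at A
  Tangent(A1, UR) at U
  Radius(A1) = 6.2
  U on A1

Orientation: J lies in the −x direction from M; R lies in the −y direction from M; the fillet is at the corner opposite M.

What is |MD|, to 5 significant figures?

30.822

M is at the origin; MJ is horizontal with |MJ| = 34.1 and J on the −x side, so J = (-34.100, 0.0000). M and R share the same x with |MR| = 19.3 and R on the −y side, so R = (0.0000, -19.300). The virtual corner opposite M is at (-34.100, -19.300). The tangent condition forces DA to be normal to JA and A1 meets UR tangentially, so DU is at right angles to UR, with radius 6.2, so the center D sits 6.2 in from both sides at D = (-27.900, -13.100). Then |MD| = |D − M| = 30.822.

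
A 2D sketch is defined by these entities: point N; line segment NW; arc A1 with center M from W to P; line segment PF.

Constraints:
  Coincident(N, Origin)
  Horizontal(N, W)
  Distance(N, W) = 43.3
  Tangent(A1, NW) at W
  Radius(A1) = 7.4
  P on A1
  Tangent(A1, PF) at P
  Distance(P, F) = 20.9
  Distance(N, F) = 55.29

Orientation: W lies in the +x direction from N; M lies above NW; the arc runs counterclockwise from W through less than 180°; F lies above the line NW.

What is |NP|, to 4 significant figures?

51.33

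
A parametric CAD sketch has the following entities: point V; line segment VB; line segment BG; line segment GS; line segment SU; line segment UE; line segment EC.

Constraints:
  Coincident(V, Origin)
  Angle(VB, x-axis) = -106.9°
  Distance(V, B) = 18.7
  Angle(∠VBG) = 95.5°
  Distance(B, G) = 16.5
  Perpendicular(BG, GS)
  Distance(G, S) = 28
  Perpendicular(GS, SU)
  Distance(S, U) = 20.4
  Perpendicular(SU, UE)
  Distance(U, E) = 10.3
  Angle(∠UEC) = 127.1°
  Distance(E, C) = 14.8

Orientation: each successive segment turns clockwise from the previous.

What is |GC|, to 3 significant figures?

12.3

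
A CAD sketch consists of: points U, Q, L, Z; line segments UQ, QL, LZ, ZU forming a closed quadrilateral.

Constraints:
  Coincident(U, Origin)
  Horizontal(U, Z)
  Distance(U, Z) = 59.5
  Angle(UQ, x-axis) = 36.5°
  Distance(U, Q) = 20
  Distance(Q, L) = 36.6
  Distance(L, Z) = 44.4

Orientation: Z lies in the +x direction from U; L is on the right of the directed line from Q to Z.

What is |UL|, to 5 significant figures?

32.864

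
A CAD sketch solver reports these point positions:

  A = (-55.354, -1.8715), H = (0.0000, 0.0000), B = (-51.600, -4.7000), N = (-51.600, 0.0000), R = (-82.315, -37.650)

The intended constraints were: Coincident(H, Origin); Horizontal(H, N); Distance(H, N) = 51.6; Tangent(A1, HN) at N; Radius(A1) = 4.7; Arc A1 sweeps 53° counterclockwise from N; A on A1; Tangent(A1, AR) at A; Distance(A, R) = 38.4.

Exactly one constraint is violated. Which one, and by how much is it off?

Distance(A, R) = 38.4 — off by 6.40.

H = (0.00, 0.00) ✓; H.y = 0.00, N.y = 0.00 ✓; |HN| = 51.60 ✓; ∠(BN, NH) = 90.00° ✓; |BN| = 4.700 ✓; bearing(B→A) − bearing(B→N) = 53.00° ✓; |BA| = 4.700 ✓; ∠(BA, AR) = 90.00° ✓; |AR| = 44.80 ✗.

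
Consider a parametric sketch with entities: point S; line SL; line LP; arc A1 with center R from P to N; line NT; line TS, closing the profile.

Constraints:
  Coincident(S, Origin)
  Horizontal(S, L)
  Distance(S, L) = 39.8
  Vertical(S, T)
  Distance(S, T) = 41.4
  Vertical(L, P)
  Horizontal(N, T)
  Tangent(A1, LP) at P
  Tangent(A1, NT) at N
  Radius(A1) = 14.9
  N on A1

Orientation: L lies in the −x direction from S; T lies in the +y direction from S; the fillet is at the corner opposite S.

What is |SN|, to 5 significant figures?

48.311

S is at the origin; S and L share the same y with |SL| = 39.8 and L on the −x side, so L = (-39.800, 0.0000). ST is vertical with |ST| = 41.4 and T on the +y side, so T = (0.0000, 41.400). The virtual corner opposite S is at (-39.800, 41.400). The tangent condition forces RP to be normal to LP and the tangent condition forces RN to be normal to NT, with radius 14.9, so the center R sits 14.9 in from both sides at R = (-24.900, 26.500). That places the tangent points at P = (-39.800, 26.500) on LP and N = (-24.900, 41.400) on NT. Then |SN| = |N − S| = 48.311.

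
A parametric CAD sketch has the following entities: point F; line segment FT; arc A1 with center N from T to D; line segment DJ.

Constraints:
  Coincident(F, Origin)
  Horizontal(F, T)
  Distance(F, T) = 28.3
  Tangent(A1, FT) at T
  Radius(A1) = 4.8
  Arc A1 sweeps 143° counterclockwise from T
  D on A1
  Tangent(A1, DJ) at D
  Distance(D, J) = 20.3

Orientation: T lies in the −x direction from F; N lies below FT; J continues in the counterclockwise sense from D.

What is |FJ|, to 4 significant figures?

25.67

F is at the origin; FT is horizontal with |FT| = 28.3 and T on the −x side, so T = (-28.30, 0.000). Tangency of A1 to FT means the radius NT is perpendicular to FT, so N = T + (0, -4.8) = (-28.30, -4.800). On A1, T sits at bearing 90° from N; a 143° counterclockwise sweep puts D at bearing 233°, so D = N + 4.8·(cos 233°, sin 233°) = (-31.19, -8.633). The tangent condition forces ND to be normal to DJ, so DJ runs along (−sin 233°, cos 233°); with |DJ| = 20.3, J = (-14.98, -20.85). Then |FJ| = |J − F| = 25.67.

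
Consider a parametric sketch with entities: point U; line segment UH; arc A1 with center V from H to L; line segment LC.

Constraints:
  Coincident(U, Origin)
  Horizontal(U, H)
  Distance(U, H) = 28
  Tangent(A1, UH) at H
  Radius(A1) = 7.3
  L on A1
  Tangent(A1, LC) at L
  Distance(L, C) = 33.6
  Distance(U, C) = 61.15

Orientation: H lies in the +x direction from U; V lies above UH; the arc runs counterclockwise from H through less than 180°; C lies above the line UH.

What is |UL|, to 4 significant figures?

34.29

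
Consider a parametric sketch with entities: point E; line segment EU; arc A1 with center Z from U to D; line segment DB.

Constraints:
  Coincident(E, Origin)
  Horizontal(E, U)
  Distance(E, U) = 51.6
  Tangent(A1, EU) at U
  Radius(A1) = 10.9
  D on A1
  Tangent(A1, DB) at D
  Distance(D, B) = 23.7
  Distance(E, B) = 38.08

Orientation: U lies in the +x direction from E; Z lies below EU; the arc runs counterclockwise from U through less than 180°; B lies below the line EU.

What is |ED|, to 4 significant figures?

42.85

Checks: |EU| = 51.60 ✓; |ZD| = 10.90 ✓; ∠(ZD, DB) = 90.00° ✓; |DB| = 23.70 ✓; |EB| = 38.08 ✓.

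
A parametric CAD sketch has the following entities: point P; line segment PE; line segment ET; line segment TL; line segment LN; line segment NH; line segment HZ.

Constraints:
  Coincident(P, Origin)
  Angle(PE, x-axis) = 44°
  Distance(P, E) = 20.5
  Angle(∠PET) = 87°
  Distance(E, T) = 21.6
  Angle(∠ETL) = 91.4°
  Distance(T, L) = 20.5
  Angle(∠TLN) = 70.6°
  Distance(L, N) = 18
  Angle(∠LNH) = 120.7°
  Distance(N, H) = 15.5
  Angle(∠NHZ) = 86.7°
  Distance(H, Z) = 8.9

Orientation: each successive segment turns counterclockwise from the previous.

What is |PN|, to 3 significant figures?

6.78

P is at the origin; PE runs at 44.0° with length 20.5, so E = (14.7, 14.2). ∠PET = 87.0° gives ET at 137° from the x-axis; with |ET| = 21.6, T = (-1.05, 29.0). ∠ETL = 91.4° gives TL at -134° from the x-axis; with |TL| = 20.5, L = (-15.4, 14.3). ∠TLN = 70.6° gives LN at -25.0° from the x-axis; with |LN| = 18.0, N = (0.920, 6.72). Then |PN| = |N − P| = 6.78.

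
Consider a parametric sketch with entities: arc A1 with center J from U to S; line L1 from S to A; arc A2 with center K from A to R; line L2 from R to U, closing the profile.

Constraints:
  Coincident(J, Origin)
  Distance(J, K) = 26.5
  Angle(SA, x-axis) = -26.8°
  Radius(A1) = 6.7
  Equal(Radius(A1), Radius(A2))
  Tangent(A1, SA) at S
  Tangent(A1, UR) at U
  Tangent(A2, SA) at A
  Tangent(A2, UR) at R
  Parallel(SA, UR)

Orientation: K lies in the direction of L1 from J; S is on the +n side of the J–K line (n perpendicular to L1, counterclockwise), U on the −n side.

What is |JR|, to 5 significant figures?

27.334

The slot axis is L1's direction at -26.8°, so u = (cos -26.8°, sin -26.8°) = (0.89259, -0.45088) and n = (−sin -26.8°, cos -26.8°) = (0.45088, 0.89259). J is at the origin and K lies 26.5 along u from J, so K = 26.5·u = (23.654, -11.948). Tangency of A1 to both parallel lines with radius 6.7 puts S and U at J ± 6.7·n: S = (3.0209, 5.9803), U = (-3.0209, -5.9803). Equal radii place A and R the same way about K: A = K + 6.7·n = (26.674, -5.9679), R = K − 6.7·n = (20.633, -17.929). Then |JR| = |R − J| = 27.334.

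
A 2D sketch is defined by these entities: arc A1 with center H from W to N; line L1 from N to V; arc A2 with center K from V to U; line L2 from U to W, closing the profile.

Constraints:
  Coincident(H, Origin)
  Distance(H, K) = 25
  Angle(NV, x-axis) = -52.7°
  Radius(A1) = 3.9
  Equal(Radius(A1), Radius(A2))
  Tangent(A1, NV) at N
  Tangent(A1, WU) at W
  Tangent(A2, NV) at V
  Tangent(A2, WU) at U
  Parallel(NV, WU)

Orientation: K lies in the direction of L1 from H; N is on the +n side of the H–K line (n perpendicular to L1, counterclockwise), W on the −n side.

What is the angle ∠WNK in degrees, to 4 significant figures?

81.13°

The slot axis is L1's direction at -52.7°, so u = (cos -52.7°, sin -52.7°) = (0.6060, -0.7955) and n = (−sin -52.7°, cos -52.7°) = (0.7955, 0.6060). H is at the origin and K lies 25.0 along u from H, so K = 25.0·u = (15.15, -19.89). Tangency of A1 to both parallel lines with radius 3.9 puts N and W at H ± 3.9·n: N = (3.102, 2.363), W = (-3.102, -2.363). Then cos ∠WNK = NW·NK / (|NW||NK|), giving 81.13°.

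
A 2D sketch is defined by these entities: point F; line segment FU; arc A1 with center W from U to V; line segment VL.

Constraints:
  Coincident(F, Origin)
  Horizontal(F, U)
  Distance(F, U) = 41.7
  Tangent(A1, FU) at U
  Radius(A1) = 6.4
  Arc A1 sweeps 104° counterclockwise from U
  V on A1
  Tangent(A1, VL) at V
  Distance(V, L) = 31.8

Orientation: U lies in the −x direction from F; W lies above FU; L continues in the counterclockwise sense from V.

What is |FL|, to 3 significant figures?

58.1

F is at the origin; F and U share the same y with |FU| = 41.7 and U on the −x side, so U = (-41.7, 0.00). A1 meets FU tangentially, so WU is at right angles to FU, so W = U + (0, 6.4) = (-41.7, 6.40). On A1, U sits at bearing -90° from W; a 104° counterclockwise sweep puts V at bearing 14°, so V = W + 6.4·(cos 14°, sin 14°) = (-35.5, 7.95). The tangent condition forces WV to be normal to VL, so VL runs along (−sin 14°, cos 14°); with |VL| = 31.8, L = (-43.2, 38.8). Then |FL| = |L − F| = 58.1.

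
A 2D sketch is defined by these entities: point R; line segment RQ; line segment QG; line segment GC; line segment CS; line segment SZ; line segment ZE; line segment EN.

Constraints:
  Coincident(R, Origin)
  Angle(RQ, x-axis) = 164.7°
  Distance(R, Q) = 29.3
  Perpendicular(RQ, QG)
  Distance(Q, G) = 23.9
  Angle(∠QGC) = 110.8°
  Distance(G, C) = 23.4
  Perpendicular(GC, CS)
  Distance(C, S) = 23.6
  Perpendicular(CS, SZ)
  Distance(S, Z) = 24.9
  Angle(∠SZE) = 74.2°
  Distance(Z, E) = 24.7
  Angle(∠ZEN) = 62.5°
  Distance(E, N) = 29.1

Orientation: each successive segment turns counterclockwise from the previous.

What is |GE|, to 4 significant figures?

5.228

CS ⟂ SZ, so SZ runs at 143.9°; with |SZ| = 24.9, Z = (-21.88, 4.631). ∠SZE = 74.2° gives ZE at -110.3° from the x-axis; with |ZE| = 24.7, E = (-30.44, -18.53). Then |GE| = |E − G| = 5.228.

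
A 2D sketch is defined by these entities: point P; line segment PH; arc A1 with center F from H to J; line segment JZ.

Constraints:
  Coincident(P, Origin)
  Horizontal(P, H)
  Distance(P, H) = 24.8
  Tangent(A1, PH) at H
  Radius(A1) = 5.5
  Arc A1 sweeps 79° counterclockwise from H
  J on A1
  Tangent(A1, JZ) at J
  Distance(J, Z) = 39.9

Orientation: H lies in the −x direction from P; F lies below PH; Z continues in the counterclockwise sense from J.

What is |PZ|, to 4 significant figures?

57.73

P is at the origin; P and H share the same y with |PH| = 24.8 and H on the −x side, so H = (-24.80, 0.000). The tangent condition forces FH to be normal to PH, so F = H + (0, -5.5) = (-24.80, -5.500). On A1, H sits at bearing 90° from F; a 79° counterclockwise sweep puts J at bearing 169°, so J = F + 5.5·(cos 169°, sin 169°) = (-30.20, -4.451). A1 meets JZ tangentially, so FJ is at right angles to JZ, so JZ runs along (−sin 169°, cos 169°); with |JZ| = 39.9, Z = (-37.81, -43.62). Then |PZ| = |Z − P| = 57.73.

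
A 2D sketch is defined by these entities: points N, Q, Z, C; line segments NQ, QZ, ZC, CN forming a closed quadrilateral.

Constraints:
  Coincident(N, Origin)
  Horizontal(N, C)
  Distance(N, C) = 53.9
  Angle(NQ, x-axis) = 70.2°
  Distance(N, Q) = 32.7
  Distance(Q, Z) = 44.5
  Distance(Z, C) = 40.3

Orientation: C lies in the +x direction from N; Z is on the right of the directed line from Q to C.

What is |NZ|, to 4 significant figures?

20.85

Checks: |QZ| = 44.50 ✓; |ZC| = 40.30 ✓.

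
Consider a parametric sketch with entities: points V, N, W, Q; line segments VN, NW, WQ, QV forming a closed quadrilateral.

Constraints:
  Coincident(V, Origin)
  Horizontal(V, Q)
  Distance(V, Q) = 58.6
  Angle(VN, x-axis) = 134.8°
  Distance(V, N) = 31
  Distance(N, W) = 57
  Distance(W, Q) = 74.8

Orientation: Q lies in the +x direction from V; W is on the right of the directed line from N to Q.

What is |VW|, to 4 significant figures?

34.41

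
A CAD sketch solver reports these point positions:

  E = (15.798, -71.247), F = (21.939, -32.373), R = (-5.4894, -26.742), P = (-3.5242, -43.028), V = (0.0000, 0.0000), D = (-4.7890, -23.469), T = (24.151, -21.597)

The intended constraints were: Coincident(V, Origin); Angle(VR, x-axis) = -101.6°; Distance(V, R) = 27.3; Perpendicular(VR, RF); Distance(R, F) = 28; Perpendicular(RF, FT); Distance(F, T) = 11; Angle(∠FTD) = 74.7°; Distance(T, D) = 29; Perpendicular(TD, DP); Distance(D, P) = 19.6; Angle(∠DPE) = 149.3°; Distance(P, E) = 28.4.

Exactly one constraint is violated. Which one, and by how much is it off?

Distance(P, E) = 28.4 — off by 5.80.

V = (0.00, 0.00) ✓; VR at -101.6° ✓; |VR| = 27.30 ✓; ∠(VR, RF) = 90.00° ✓; |RF| = 28.00 ✓; ∠(RF, FT) = 90.00° ✓; |FT| = 11.00 ✓; ∠FTD = 74.70° ✓; |TD| = 29.00 ✓; ∠(TD, DP) = 90.00° ✓; |DP| = 19.60 ✓; ∠DPE = 149.3° ✓; |PE| = 34.20 ✗.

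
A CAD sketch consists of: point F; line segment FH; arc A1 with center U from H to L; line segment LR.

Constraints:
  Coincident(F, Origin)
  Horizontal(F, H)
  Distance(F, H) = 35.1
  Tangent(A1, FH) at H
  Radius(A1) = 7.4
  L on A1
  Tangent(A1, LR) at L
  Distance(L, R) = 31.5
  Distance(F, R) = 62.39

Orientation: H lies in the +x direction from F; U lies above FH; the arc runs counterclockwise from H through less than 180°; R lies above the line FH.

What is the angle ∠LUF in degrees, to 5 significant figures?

151.04°

Checks: |UH| = 7.400 ✓; |UL| = 7.400 ✓; ∠(UL, LR) = 90.00° ✓; |LR| = 31.50 ✓; |FR| = 62.39 ✓.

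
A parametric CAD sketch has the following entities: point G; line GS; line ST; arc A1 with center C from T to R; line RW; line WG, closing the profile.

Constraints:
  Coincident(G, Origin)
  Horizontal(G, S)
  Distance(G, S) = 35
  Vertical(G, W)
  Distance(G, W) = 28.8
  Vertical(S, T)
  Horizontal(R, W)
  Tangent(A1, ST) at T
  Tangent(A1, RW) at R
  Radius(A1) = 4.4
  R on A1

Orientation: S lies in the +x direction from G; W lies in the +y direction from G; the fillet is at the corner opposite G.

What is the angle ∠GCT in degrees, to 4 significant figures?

141.4°

The virtual corner opposite G is at (35.00, 28.80). A1 meets ST tangentially, so CT is at right angles to ST and since A1 is tangent to RW there, CR ⟂ RW, with radius 4.4, so the center C sits 4.4 in from both sides at C = (30.60, 24.40). That places the tangent points at T = (35.00, 24.40) on ST and R = (30.60, 28.80) on RW. Then cos ∠GCT = CG·CT / (|CG||CT|), giving 141.4°.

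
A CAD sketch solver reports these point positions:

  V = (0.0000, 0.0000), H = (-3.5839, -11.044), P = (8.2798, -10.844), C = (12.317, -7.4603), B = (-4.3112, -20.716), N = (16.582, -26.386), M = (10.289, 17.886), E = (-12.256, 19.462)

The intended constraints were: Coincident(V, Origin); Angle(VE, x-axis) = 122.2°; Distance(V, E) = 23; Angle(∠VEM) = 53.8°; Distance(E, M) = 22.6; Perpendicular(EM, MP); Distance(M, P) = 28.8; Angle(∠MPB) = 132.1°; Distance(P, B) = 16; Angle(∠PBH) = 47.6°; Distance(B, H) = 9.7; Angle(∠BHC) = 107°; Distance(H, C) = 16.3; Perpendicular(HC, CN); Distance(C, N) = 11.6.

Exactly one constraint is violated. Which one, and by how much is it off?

Distance(C, N) = 11.6 — off by 7.80.

V = (0.00, 0.00) ✓; VE at 122.2° ✓; |VE| = 23.00 ✓; ∠VEM = 53.80° ✓; |EM| = 22.60 ✓; ∠(EM, MP) = 90.00° ✓; |MP| = 28.80 ✓; ∠MPB = 132.1° ✓; |PB| = 16.00 ✓; ∠PBH = 47.60° ✓; |BH| = 9.699 ✓; ∠BHC = 107.0° ✓; |HC| = 16.30 ✓; ∠(HC, CN) = 90.00° ✓; |CN| = 19.40 ✗.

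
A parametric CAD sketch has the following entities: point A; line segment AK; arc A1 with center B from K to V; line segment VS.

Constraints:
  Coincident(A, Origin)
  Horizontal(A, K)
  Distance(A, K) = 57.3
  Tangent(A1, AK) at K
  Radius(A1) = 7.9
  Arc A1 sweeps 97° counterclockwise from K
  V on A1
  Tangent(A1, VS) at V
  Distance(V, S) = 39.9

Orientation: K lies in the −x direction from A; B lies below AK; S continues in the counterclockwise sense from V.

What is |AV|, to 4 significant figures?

65.74

A is at the origin; A and K share the same y with |AK| = 57.3 and K on the −x side, so K = (-57.30, 0.000). Tangency of A1 to AK means the radius BK is perpendicular to AK, so B = K + (0, -7.9) = (-57.30, -7.900). On A1, K sits at bearing 90° from B; a 97° counterclockwise sweep puts V at bearing 187°, so V = B + 7.9·(cos 187°, sin 187°) = (-65.14, -8.863). Then |AV| = |V − A| = 65.74.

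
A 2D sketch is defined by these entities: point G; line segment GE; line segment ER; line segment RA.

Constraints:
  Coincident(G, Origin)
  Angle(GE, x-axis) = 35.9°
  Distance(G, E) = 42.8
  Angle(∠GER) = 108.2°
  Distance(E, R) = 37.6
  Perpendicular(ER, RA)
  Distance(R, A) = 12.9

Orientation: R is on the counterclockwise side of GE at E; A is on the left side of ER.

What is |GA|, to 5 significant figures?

58.037

G is at the origin; GE runs at 35.9° with length 42.8, so E = 42.8·(cos 35.9°, sin 35.9°) = (34.670, 25.097). ∠GER = 108.2°, so ER runs at 35.9° + (180° − 108.2°) = 107.70° from the x-axis; with |ER| = 37.6, R = E + 37.6·(cos 107.70°, sin 107.70°) = (23.238, 60.917). ER ⟂ RA; with |RA| = 12.9 on the left of ER, A = R + 12.9·(-0.95266, -0.30403) = (10.949, 56.995). Then |GA| = |A − G| = 58.037.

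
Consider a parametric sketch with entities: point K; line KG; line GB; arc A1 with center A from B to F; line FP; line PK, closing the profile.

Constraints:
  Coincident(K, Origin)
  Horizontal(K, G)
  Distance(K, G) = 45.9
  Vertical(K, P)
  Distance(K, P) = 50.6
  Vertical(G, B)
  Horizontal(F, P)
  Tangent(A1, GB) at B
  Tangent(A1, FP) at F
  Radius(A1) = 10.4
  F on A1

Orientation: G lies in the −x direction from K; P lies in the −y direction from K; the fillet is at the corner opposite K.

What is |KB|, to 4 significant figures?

61.02

K is at the origin; KG is horizontal with |KG| = 45.9 and G on the −x side, so G = (-45.90, 0.000). K and P share the same x with |KP| = 50.6 and P on the −y side, so P = (0.000, -50.60). The virtual corner opposite K is at (-45.90, -50.60). A1 meets GB tangentially, so AB is at right angles to GB and A1 meets FP tangentially, so AF is at right angles to FP, with radius 10.4, so the center A sits 10.4 in from both sides at A = (-35.50, -40.20). That places the tangent points at B = (-45.90, -40.20) on GB and F = (-35.50, -50.60) on FP. Then |KB| = |B − K| = 61.02.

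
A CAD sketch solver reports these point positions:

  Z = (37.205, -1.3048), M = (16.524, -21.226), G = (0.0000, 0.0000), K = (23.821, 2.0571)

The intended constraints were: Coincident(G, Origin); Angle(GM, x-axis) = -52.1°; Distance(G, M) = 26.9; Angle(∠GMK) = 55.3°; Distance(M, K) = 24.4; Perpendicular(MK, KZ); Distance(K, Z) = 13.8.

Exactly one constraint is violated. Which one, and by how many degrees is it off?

Perpendicular(MK, KZ) — off by 3.30°.

G = (0.00, 0.00) ✓; GM at -52.10° ✓; |GM| = 26.90 ✓; ∠GMK = 55.30° ✓; |MK| = 24.40 ✓; ∠(MK, KZ) = 86.70° ✗; |KZ| = 13.80 ✓.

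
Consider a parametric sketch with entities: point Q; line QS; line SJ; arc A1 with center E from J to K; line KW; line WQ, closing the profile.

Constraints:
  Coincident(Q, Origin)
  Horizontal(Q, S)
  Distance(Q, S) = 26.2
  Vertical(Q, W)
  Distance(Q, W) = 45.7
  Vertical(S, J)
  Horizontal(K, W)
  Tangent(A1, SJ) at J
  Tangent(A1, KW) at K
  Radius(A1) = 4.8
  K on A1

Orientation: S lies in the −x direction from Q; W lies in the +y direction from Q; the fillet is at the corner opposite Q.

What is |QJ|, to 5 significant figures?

48.572

Q is at the origin; QS is horizontal with |QS| = 26.2 and S on the −x side, so S = (-26.200, 0.0000). Q and W share the same x with |QW| = 45.7 and W on the +y side, so W = (0.0000, 45.700). The virtual corner opposite Q is at (-26.200, 45.700). Tangency of A1 to SJ means the radius EJ is perpendicular to SJ and tangency of A1 to KW means the radius EK is perpendicular to KW, with radius 4.8, so the center E sits 4.8 in from both sides at E = (-21.400, 40.900). That places the tangent points at J = (-26.200, 40.900) on SJ and K = (-21.400, 45.700) on KW. Then |QJ| = |J − Q| = 48.572.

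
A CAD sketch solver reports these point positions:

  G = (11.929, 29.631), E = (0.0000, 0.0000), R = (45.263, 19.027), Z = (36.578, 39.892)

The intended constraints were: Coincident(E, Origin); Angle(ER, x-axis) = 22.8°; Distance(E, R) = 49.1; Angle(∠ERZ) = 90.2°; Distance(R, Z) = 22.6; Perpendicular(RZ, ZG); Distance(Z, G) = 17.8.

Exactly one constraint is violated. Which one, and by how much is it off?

Distance(Z, G) = 17.8 — off by 8.90.

E = (0.00, 0.00) ✓; ER at 22.80° ✓; |ER| = 49.10 ✓; ∠ERZ = 90.20° ✓; |RZ| = 22.60 ✓; ∠(RZ, ZG) = 90.00° ✓; |ZG| = 26.70 ✗.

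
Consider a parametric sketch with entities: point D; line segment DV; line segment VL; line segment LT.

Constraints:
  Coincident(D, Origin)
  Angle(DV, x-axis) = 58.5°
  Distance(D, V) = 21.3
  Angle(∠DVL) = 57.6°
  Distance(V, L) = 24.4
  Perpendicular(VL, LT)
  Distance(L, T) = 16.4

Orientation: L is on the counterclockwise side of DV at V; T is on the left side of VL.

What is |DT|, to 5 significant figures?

13.083

D is at the origin; DV runs at 58.5° with length 21.3, so V = 21.3·(cos 58.5°, sin 58.5°) = (11.129, 18.161). ∠DVL = 57.6°, so VL runs at 58.5° + (180° − 57.6°) = 180.90° from the x-axis; with |VL| = 24.4, L = V + 24.4·(cos 180.90°, sin 180.90°) = (-13.268, 17.778). VL ⟂ LT; with |LT| = 16.4 on the left of VL, T = L + 16.4·(0.015707, -0.99988) = (-13.010, 1.3800). Then |DT| = |T − D| = 13.083.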